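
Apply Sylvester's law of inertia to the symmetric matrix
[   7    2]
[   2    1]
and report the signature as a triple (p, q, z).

Answer: (2, 0, 0)

Derivation:
step 0: pivot 7 → sign +
step 1: pivot 3/7 → sign +
signature = (2, 0, 0)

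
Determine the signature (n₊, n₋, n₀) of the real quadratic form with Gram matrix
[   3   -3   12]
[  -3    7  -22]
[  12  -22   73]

Answer: (2, 0, 1)

Derivation:
step 0: pivot 3 → sign +
step 1: pivot 4 → sign +
step 2: row/col 2 already zero → sign 0
signature = (2, 0, 1)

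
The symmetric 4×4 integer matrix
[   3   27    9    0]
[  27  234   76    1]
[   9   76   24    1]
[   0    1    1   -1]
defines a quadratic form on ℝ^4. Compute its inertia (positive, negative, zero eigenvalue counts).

step 0: pivot 3 → sign +
step 1: pivot -9 → sign −
step 2: pivot -2/9 → sign −
step 3: row/col 3 already zero → sign 0
signature = (1, 2, 1)

Answer: (1, 2, 1)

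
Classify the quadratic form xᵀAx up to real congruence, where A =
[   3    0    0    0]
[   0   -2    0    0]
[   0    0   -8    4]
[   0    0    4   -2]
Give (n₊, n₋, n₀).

step 0: pivot 3 → sign +
step 1: pivot -2 → sign −
step 2: pivot -8 → sign −
step 3: row/col 3 already zero → sign 0
signature = (1, 2, 1)

Answer: (1, 2, 1)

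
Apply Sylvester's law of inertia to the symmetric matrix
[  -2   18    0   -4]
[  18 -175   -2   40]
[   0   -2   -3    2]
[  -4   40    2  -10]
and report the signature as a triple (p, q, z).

Answer: (0, 4, 0)

Derivation:
step 0: pivot -2 → sign −
step 1: pivot -13 → sign −
step 2: pivot -35/13 → sign −
step 3: pivot -2/35 → sign −
signature = (0, 4, 0)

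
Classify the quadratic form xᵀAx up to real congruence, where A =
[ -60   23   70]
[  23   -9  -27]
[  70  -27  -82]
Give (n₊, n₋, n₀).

Answer: (0, 3, 0)

Derivation:
step 0: pivot -60 → sign −
step 1: pivot -11/60 → sign −
step 2: pivot -2/11 → sign −
signature = (0, 3, 0)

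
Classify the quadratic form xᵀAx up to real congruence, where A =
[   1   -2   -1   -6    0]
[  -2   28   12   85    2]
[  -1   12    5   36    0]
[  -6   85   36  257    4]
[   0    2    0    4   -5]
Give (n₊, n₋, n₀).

step 0: pivot 1 → sign +
step 1: pivot 24 → sign +
step 2: pivot -1/6 → sign −
step 3: pivot -1 → sign −
step 4: row/col 4 already zero → sign 0
signature = (2, 2, 1)

Answer: (2, 2, 1)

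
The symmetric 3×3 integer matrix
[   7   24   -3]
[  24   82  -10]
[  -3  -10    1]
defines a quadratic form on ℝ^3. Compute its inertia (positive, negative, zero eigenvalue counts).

step 0: pivot 7 → sign +
step 1: pivot -2/7 → sign −
step 2: row/col 2 already zero → sign 0
signature = (1, 1, 1)

Answer: (1, 1, 1)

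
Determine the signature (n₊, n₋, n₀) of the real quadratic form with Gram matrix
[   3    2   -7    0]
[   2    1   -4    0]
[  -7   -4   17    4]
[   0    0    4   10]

step 0: pivot 3 → sign +
step 1: pivot -1/3 → sign −
step 2: pivot 2 → sign +
step 3: pivot 2 → sign +
signature = (3, 1, 0)

Answer: (3, 1, 0)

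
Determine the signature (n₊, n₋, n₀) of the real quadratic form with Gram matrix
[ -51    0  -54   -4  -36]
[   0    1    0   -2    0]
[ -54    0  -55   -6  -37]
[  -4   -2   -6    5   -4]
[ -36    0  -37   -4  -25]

step 0: pivot -51 → sign −
step 1: pivot 1 → sign +
step 2: pivot 37/17 → sign +
step 3: pivot -13/111 → sign −
step 4: pivot 6/13 → sign +
signature = (3, 2, 0)

Answer: (3, 2, 0)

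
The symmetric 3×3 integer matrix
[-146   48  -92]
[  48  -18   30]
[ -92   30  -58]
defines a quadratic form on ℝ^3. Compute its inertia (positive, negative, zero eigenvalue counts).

Answer: (0, 2, 1)

Derivation:
step 0: pivot -146 → sign −
step 1: pivot -162/73 → sign −
step 2: row/col 2 already zero → sign 0
signature = (0, 2, 1)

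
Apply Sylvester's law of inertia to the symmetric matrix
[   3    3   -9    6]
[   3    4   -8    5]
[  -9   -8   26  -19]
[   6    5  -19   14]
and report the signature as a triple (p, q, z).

Answer: (3, 1, 0)

Derivation:
step 0: pivot 3 → sign +
step 1: pivot 1 → sign +
step 2: pivot -2 → sign −
step 3: pivot 1 → sign +
signature = (3, 1, 0)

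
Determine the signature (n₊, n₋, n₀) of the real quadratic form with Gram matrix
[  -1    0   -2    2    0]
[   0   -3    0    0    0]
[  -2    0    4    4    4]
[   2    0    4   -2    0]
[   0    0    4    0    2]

step 0: pivot -1 → sign −
step 1: pivot -3 → sign −
step 2: pivot 8 → sign +
step 3: pivot 2 → sign +
step 4: row/col 4 already zero → sign 0
signature = (2, 2, 1)

Answer: (2, 2, 1)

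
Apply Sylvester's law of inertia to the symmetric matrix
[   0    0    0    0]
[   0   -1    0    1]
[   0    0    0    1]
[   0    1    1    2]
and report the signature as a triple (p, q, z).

Answer: (1, 2, 1)

Derivation:
step 0: pivot -1 → sign −
step 1: pivot 3 → sign +
step 2: pivot -1/3 → sign −
step 3: row/col 3 already zero → sign 0
signature = (1, 2, 1)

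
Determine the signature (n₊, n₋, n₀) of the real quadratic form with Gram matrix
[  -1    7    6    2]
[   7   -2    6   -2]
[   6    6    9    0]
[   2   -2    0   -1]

step 0: pivot -1 → sign −
step 1: pivot 47 → sign +
step 2: pivot -189/47 → sign −
step 3: pivot -1/21 → sign −
signature = (1, 3, 0)

Answer: (1, 3, 0)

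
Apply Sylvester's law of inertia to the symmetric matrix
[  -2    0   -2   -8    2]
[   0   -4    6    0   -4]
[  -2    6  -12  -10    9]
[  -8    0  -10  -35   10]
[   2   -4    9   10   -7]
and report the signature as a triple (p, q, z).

Answer: (1, 3, 1)

Derivation:
step 0: pivot -2 → sign −
step 1: pivot -4 → sign −
step 2: pivot -1 → sign −
step 3: pivot 1 → sign +
step 4: row/col 4 already zero → sign 0
signature = (1, 3, 1)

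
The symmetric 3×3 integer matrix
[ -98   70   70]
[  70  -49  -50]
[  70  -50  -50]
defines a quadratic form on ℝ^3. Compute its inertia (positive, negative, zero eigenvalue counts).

Answer: (1, 1, 1)

Derivation:
step 0: pivot -98 → sign −
step 1: pivot 1 → sign +
step 2: row/col 2 already zero → sign 0
signature = (1, 1, 1)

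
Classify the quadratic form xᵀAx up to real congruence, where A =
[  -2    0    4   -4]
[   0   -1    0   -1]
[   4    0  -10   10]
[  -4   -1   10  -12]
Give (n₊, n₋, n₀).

step 0: pivot -2 → sign −
step 1: pivot -1 → sign −
step 2: pivot -2 → sign −
step 3: pivot -1 → sign −
signature = (0, 4, 0)

Answer: (0, 4, 0)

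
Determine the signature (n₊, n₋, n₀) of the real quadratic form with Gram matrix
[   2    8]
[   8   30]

Answer: (1, 1, 0)

Derivation:
step 0: pivot 2 → sign +
step 1: pivot -2 → sign −
signature = (1, 1, 0)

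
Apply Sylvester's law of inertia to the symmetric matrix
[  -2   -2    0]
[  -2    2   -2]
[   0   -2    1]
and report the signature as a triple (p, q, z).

Answer: (1, 1, 1)

Derivation:
step 0: pivot -2 → sign −
step 1: pivot 4 → sign +
step 2: row/col 2 already zero → sign 0
signature = (1, 1, 1)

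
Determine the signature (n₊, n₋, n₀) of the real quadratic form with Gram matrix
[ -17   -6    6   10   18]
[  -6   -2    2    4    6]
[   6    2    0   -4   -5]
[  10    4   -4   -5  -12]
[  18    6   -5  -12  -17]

Answer: (3, 2, 0)

Derivation:
step 0: pivot -17 → sign −
step 1: pivot 2/17 → sign +
step 2: pivot 2 → sign +
step 3: pivot -1 → sign −
step 4: pivot 1/2 → sign +
signature = (3, 2, 0)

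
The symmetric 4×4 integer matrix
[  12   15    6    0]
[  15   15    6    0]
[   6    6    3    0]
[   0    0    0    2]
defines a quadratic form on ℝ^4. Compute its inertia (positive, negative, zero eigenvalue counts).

Answer: (3, 1, 0)

Derivation:
step 0: pivot 12 → sign +
step 1: pivot -15/4 → sign −
step 2: pivot 3/5 → sign +
step 3: pivot 2 → sign +
signature = (3, 1, 0)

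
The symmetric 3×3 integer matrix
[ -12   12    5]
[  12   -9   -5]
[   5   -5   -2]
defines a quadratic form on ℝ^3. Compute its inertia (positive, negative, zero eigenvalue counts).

step 0: pivot -12 → sign −
step 1: pivot 3 → sign +
step 2: pivot 1/12 → sign +
signature = (2, 1, 0)

Answer: (2, 1, 0)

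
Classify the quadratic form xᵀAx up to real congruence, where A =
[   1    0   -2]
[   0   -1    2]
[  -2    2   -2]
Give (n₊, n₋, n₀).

Answer: (1, 2, 0)

Derivation:
step 0: pivot 1 → sign +
step 1: pivot -1 → sign −
step 2: pivot -2 → sign −
signature = (1, 2, 0)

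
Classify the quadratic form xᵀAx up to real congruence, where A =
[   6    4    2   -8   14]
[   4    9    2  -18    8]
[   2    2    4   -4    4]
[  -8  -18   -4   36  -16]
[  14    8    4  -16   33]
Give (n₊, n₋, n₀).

step 0: pivot 6 → sign +
step 1: pivot 19/3 → sign +
step 2: pivot 62/19 → sign +
step 3: pivot -1/31 → sign −
step 4: row/col 4 already zero → sign 0
signature = (3, 1, 1)

Answer: (3, 1, 1)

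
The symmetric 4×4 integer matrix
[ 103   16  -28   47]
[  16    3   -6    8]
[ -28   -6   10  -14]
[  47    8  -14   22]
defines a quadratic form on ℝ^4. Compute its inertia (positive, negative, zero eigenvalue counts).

step 0: pivot 103 → sign +
step 1: pivot 53/103 → sign +
step 2: pivot -154/53 → sign −
step 3: pivot -3/77 → sign −
signature = (2, 2, 0)

Answer: (2, 2, 0)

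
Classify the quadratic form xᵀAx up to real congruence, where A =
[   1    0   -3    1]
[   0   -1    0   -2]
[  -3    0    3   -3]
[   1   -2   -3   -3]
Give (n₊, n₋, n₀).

Answer: (1, 2, 1)

Derivation:
step 0: pivot 1 → sign +
step 1: pivot -1 → sign −
step 2: pivot -6 → sign −
step 3: row/col 3 already zero → sign 0
signature = (1, 2, 1)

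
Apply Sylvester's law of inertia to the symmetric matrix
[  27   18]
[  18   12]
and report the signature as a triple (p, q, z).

step 0: pivot 27 → sign +
step 1: row/col 1 already zero → sign 0
signature = (1, 0, 1)

Answer: (1, 0, 1)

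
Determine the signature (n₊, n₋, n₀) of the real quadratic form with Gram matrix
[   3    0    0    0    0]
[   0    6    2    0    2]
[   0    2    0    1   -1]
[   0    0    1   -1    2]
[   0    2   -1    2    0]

Answer: (4, 1, 0)

Derivation:
step 0: pivot 3 → sign +
step 1: pivot 6 → sign +
step 2: pivot -2/3 → sign −
step 3: pivot 1/2 → sign +
step 4: pivot 3 → sign +
signature = (4, 1, 0)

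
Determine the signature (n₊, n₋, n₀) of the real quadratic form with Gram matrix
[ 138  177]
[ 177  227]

step 0: pivot 138 → sign +
step 1: pivot -1/46 → sign −
signature = (1, 1, 0)

Answer: (1, 1, 0)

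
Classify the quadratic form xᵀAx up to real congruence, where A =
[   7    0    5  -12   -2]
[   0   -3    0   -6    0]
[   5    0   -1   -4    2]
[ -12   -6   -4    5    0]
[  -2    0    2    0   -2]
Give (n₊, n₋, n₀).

Answer: (2, 2, 1)

Derivation:
step 0: pivot 7 → sign +
step 1: pivot -3 → sign −
step 2: pivot -32/7 → sign −
step 3: pivot 1 → sign +
step 4: row/col 4 already zero → sign 0
signature = (2, 2, 1)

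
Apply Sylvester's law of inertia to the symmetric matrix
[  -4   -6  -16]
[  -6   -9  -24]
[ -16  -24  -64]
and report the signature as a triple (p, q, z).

Answer: (0, 1, 2)

Derivation:
step 0: pivot -4 → sign −
step 1: row/col 1 already zero → sign 0
step 2: row/col 2 already zero → sign 0
signature = (0, 1, 2)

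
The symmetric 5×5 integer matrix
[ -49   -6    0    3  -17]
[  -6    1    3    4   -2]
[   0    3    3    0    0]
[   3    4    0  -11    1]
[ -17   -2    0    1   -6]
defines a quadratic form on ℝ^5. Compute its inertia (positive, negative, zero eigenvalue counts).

step 0: pivot -49 → sign −
step 1: pivot 85/49 → sign +
step 2: pivot -186/85 → sign −
step 3: pivot -12/31 → sign −
step 4: row/col 4 already zero → sign 0
signature = (1, 3, 1)

Answer: (1, 3, 1)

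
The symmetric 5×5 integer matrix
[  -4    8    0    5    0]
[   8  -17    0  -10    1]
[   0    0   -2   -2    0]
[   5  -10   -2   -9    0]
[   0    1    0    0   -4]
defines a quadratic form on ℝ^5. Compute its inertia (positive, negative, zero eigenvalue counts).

Answer: (0, 5, 0)

Derivation:
step 0: pivot -4 → sign −
step 1: pivot -1 → sign −
step 2: pivot -2 → sign −
step 3: pivot -3/4 → sign −
step 4: pivot -3 → sign −
signature = (0, 5, 0)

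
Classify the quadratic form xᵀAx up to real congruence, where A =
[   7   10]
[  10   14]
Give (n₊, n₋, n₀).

Answer: (1, 1, 0)

Derivation:
step 0: pivot 7 → sign +
step 1: pivot -2/7 → sign −
signature = (1, 1, 0)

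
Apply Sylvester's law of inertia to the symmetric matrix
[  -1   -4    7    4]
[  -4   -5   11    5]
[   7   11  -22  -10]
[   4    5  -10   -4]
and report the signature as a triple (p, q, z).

Answer: (2, 2, 0)

Derivation:
step 0: pivot -1 → sign −
step 1: pivot 11 → sign +
step 2: pivot 8/11 → sign +
step 3: pivot -3/8 → sign −
signature = (2, 2, 0)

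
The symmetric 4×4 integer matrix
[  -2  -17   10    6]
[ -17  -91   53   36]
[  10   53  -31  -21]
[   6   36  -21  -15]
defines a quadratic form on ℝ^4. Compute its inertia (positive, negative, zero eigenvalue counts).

step 0: pivot -2 → sign −
step 1: pivot 107/2 → sign +
step 2: pivot -15/107 → sign −
step 3: pivot -6/5 → sign −
signature = (1, 3, 0)

Answer: (1, 3, 0)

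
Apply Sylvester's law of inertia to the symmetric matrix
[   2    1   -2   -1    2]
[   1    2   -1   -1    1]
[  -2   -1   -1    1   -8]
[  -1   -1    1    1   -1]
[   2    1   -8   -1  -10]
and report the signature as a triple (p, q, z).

Answer: (3, 1, 1)

Derivation:
step 0: pivot 2 → sign +
step 1: pivot 3/2 → sign +
step 2: pivot -3 → sign −
step 3: pivot 1/3 → sign +
step 4: row/col 4 already zero → sign 0
signature = (3, 1, 1)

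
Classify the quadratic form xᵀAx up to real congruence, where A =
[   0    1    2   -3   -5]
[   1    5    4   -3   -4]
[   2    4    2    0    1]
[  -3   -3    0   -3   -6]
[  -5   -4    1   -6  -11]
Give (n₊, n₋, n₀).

Answer: (3, 1, 1)

Derivation:
step 0: pivot 5 → sign +
step 1: pivot -1/5 → sign −
step 2: pivot 6 → sign +
step 3: pivot 1/2 → sign +
step 4: row/col 4 already zero → sign 0
signature = (3, 1, 1)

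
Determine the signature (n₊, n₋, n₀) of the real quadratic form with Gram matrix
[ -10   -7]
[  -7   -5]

step 0: pivot -10 → sign −
step 1: pivot -1/10 → sign −
signature = (0, 2, 0)

Answer: (0, 2, 0)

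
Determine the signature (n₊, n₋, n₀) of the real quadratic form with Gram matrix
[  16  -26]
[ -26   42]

Answer: (1, 1, 0)

Derivation:
step 0: pivot 16 → sign +
step 1: pivot -1/4 → sign −
signature = (1, 1, 0)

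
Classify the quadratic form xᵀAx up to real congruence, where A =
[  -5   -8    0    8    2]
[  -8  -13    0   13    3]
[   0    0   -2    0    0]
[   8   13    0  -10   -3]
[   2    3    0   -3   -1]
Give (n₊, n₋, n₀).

step 0: pivot -5 → sign −
step 1: pivot -1/5 → sign −
step 2: pivot -2 → sign −
step 3: pivot 3 → sign +
step 4: row/col 4 already zero → sign 0
signature = (1, 3, 1)

Answer: (1, 3, 1)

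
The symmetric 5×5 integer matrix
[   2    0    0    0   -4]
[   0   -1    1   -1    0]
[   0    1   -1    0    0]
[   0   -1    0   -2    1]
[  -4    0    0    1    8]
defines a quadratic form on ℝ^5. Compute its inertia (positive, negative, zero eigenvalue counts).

Answer: (2, 2, 1)

Derivation:
step 0: pivot 2 → sign +
step 1: pivot -1 → sign −
step 2: pivot -1 → sign −
step 3: pivot 1 → sign +
step 4: row/col 4 already zero → sign 0
signature = (2, 2, 1)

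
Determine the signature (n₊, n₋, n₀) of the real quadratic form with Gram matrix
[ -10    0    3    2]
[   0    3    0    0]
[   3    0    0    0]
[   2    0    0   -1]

Answer: (2, 2, 0)

Derivation:
step 0: pivot -10 → sign −
step 1: pivot 3 → sign +
step 2: pivot 9/10 → sign +
step 3: pivot -1 → sign −
signature = (2, 2, 0)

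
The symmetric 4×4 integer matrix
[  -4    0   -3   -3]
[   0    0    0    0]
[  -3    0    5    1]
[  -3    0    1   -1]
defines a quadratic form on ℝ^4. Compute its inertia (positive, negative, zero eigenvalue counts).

step 0: pivot -4 → sign −
step 1: pivot 29/4 → sign +
step 2: pivot -6/29 → sign −
step 3: row/col 3 already zero → sign 0
signature = (1, 2, 1)

Answer: (1, 2, 1)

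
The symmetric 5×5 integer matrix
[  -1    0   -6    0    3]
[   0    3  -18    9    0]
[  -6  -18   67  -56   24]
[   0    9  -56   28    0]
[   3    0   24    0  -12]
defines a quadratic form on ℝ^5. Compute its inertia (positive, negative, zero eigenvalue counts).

Answer: (3, 2, 0)

Derivation:
step 0: pivot -1 → sign −
step 1: pivot 3 → sign +
step 2: pivot -5 → sign −
step 3: pivot 9/5 → sign +
step 4: pivot 1 → sign +
signature = (3, 2, 0)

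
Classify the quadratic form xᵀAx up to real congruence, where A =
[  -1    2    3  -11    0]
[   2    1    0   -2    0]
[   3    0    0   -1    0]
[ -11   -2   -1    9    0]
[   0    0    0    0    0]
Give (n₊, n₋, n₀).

step 0: pivot -1 → sign −
step 1: pivot 5 → sign +
step 2: pivot 9/5 → sign +
step 3: pivot -2/9 → sign −
step 4: row/col 4 already zero → sign 0
signature = (2, 2, 1)

Answer: (2, 2, 1)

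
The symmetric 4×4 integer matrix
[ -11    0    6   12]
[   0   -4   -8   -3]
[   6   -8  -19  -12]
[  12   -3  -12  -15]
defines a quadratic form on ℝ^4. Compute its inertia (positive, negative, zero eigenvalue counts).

step 0: pivot -11 → sign −
step 1: pivot -4 → sign −
step 2: pivot 3/11 → sign +
step 3: pivot -3/4 → sign −
signature = (1, 3, 0)

Answer: (1, 3, 0)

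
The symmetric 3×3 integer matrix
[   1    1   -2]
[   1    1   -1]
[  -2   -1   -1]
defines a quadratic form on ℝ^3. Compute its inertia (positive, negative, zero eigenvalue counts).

step 0: pivot 1 → sign +
step 1: pivot -5 → sign −
step 2: pivot 1/5 → sign +
signature = (2, 1, 0)

Answer: (2, 1, 0)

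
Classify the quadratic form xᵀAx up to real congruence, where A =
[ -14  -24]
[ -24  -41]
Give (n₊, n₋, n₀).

step 0: pivot -14 → sign −
step 1: pivot 1/7 → sign +
signature = (1, 1, 0)

Answer: (1, 1, 0)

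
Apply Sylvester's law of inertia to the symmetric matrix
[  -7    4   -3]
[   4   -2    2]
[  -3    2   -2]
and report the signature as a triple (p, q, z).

step 0: pivot -7 → sign −
step 1: pivot 2/7 → sign +
step 2: pivot -1 → sign −
signature = (1, 2, 0)

Answer: (1, 2, 0)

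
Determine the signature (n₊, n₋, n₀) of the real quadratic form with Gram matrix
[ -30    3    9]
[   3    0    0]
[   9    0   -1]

step 0: pivot -30 → sign −
step 1: pivot 3/10 → sign +
step 2: pivot -1 → sign −
signature = (1, 2, 0)

Answer: (1, 2, 0)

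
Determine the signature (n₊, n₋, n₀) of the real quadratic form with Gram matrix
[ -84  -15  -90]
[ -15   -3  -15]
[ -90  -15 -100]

step 0: pivot -84 → sign −
step 1: pivot -9/28 → sign −
step 2: row/col 2 already zero → sign 0
signature = (0, 2, 1)

Answer: (0, 2, 1)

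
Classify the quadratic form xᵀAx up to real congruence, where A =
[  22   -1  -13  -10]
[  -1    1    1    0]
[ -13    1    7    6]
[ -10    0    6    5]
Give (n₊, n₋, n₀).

step 0: pivot 22 → sign +
step 1: pivot 21/22 → sign +
step 2: pivot -6/7 → sign −
step 3: pivot 1/3 → sign +
signature = (3, 1, 0)

Answer: (3, 1, 0)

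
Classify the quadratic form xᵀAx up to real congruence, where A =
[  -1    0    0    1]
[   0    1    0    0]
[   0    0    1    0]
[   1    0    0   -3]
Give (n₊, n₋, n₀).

step 0: pivot -1 → sign −
step 1: pivot 1 → sign +
step 2: pivot 1 → sign +
step 3: pivot -2 → sign −
signature = (2, 2, 0)

Answer: (2, 2, 0)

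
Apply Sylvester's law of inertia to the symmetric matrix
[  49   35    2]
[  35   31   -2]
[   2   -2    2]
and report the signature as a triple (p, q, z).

step 0: pivot 49 → sign +
step 1: pivot 6 → sign +
step 2: pivot -2/49 → sign −
signature = (2, 1, 0)

Answer: (2, 1, 0)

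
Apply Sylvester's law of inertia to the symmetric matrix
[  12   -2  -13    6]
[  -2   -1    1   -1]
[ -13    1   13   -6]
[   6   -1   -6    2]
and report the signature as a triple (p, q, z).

step 0: pivot 12 → sign +
step 1: pivot -4/3 → sign −
step 2: pivot -1/16 → sign −
step 3: pivot 3 → sign +
signature = (2, 2, 0)

Answer: (2, 2, 0)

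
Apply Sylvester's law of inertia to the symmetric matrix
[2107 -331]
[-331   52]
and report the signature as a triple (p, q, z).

Answer: (2, 0, 0)

Derivation:
step 0: pivot 2107 → sign +
step 1: pivot 3/2107 → sign +
signature = (2, 0, 0)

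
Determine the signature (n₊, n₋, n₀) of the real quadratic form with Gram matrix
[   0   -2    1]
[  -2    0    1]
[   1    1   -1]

Answer: (1, 1, 1)

Derivation:
step 0: pivot -4 → sign −
step 1: pivot 1 → sign +
step 2: row/col 2 already zero → sign 0
signature = (1, 1, 1)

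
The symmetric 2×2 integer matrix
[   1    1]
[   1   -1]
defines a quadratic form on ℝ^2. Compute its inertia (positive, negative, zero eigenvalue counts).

Answer: (1, 1, 0)

Derivation:
step 0: pivot 1 → sign +
step 1: pivot -2 → sign −
signature = (1, 1, 0)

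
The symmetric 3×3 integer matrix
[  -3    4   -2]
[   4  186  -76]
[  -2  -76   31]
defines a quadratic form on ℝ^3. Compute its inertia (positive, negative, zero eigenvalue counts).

step 0: pivot -3 → sign −
step 1: pivot 574/3 → sign +
step 2: pivot -3/287 → sign −
signature = (1, 2, 0)

Answer: (1, 2, 0)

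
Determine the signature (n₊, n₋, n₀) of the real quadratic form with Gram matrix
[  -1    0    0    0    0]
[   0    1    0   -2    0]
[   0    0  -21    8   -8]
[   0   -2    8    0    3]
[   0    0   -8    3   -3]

Answer: (2, 3, 0)

Derivation:
step 0: pivot -1 → sign −
step 1: pivot 1 → sign +
step 2: pivot -21 → sign −
step 3: pivot -20/21 → sign −
step 4: pivot 1/20 → sign +
signature = (2, 3, 0)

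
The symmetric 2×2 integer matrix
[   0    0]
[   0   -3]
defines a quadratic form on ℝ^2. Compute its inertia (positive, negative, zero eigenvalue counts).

step 0: pivot -3 → sign −
step 1: row/col 1 already zero → sign 0
signature = (0, 1, 1)

Answer: (0, 1, 1)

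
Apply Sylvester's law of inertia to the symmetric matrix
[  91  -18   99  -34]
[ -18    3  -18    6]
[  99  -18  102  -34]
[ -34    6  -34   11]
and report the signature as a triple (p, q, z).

step 0: pivot 91 → sign +
step 1: pivot -51/91 → sign −
step 2: pivot -21/17 → sign −
step 3: pivot -1/21 → sign −
signature = (1, 3, 0)

Answer: (1, 3, 0)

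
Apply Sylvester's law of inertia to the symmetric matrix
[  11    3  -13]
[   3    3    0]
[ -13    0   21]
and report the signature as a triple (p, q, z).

Answer: (2, 1, 0)

Derivation:
step 0: pivot 11 → sign +
step 1: pivot 24/11 → sign +
step 2: pivot -1/8 → sign −
signature = (2, 1, 0)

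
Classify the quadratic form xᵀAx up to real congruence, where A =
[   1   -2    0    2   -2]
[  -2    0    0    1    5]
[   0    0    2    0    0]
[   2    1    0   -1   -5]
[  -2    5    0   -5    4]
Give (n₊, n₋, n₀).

step 0: pivot 1 → sign +
step 1: pivot -4 → sign −
step 2: pivot 2 → sign +
step 3: pivot 5/4 → sign +
step 4: pivot 1/5 → sign +
signature = (4, 1, 0)

Answer: (4, 1, 0)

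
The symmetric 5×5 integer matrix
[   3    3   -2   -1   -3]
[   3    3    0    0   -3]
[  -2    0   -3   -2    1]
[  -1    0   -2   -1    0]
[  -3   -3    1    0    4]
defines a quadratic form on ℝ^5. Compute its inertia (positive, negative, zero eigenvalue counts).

step 0: pivot 3 → sign +
step 1: pivot -13/3 → sign −
step 2: pivot 12/13 → sign +
step 3: pivot 1/4 → sign +
step 4: row/col 4 already zero → sign 0
signature = (3, 1, 1)

Answer: (3, 1, 1)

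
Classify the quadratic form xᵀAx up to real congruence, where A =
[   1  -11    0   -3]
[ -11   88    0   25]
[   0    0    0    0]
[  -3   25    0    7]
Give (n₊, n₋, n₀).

step 0: pivot 1 → sign +
step 1: pivot -33 → sign −
step 2: pivot -2/33 → sign −
step 3: row/col 3 already zero → sign 0
signature = (1, 2, 1)

Answer: (1, 2, 1)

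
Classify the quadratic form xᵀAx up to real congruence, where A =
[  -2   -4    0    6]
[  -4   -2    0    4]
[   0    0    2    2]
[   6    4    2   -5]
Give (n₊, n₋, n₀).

Answer: (3, 1, 0)

Derivation:
step 0: pivot -2 → sign −
step 1: pivot 6 → sign +
step 2: pivot 2 → sign +
step 3: pivot 1/3 → sign +
signature = (3, 1, 0)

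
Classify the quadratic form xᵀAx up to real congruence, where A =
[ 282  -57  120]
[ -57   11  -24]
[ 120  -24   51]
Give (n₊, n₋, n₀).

step 0: pivot 282 → sign +
step 1: pivot -49/94 → sign −
step 2: pivot 3/49 → sign +
signature = (2, 1, 0)

Answer: (2, 1, 0)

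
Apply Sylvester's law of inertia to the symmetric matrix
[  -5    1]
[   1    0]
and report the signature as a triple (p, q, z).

step 0: pivot -5 → sign −
step 1: pivot 1/5 → sign +
signature = (1, 1, 0)

Answer: (1, 1, 0)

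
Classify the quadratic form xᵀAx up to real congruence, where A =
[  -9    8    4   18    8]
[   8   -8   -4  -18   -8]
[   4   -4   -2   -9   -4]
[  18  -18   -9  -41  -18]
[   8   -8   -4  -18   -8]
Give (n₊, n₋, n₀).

Answer: (0, 3, 2)

Derivation:
step 0: pivot -9 → sign −
step 1: pivot -8/9 → sign −
step 2: pivot -1/2 → sign −
step 3: row/col 3 already zero → sign 0
step 4: row/col 4 already zero → sign 0
signature = (0, 3, 2)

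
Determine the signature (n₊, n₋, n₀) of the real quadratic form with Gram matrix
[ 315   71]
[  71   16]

Answer: (1, 1, 0)

Derivation:
step 0: pivot 315 → sign +
step 1: pivot -1/315 → sign −
signature = (1, 1, 0)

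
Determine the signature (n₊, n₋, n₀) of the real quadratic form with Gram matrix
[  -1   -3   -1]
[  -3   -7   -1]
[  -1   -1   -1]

Answer: (1, 2, 0)

Derivation:
step 0: pivot -1 → sign −
step 1: pivot 2 → sign +
step 2: pivot -2 → sign −
signature = (1, 2, 0)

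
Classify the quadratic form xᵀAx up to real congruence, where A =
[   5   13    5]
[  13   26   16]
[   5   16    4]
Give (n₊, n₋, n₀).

step 0: pivot 5 → sign +
step 1: pivot -39/5 → sign −
step 2: pivot 2/13 → sign +
signature = (2, 1, 0)

Answer: (2, 1, 0)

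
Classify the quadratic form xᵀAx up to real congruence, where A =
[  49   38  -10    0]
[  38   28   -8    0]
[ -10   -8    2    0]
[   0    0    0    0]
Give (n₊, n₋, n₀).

Answer: (1, 1, 2)

Derivation:
step 0: pivot 49 → sign +
step 1: pivot -72/49 → sign −
step 2: row/col 2 already zero → sign 0
step 3: row/col 3 already zero → sign 0
signature = (1, 1, 2)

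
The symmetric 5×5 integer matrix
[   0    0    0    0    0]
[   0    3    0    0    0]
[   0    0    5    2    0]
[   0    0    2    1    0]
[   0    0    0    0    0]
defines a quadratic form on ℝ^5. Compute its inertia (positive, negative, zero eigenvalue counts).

Answer: (3, 0, 2)

Derivation:
step 0: pivot 3 → sign +
step 1: pivot 5 → sign +
step 2: pivot 1/5 → sign +
step 3: row/col 3 already zero → sign 0
step 4: row/col 4 already zero → sign 0
signature = (3, 0, 2)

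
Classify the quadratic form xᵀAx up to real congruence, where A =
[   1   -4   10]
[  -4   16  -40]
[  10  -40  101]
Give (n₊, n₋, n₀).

step 0: pivot 1 → sign +
step 1: pivot 1 → sign +
step 2: row/col 2 already zero → sign 0
signature = (2, 0, 1)

Answer: (2, 0, 1)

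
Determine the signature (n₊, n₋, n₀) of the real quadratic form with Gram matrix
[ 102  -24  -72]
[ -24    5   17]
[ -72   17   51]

Answer: (2, 1, 0)

Derivation:
step 0: pivot 102 → sign +
step 1: pivot -11/17 → sign −
step 2: pivot 2/11 → sign +
signature = (2, 1, 0)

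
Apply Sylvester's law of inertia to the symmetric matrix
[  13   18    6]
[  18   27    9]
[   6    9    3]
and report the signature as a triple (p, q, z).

Answer: (2, 0, 1)

Derivation:
step 0: pivot 13 → sign +
step 1: pivot 27/13 → sign +
step 2: row/col 2 already zero → sign 0
signature = (2, 0, 1)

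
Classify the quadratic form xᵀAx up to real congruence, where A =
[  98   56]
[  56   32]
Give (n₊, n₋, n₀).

Answer: (1, 0, 1)

Derivation:
step 0: pivot 98 → sign +
step 1: row/col 1 already zero → sign 0
signature = (1, 0, 1)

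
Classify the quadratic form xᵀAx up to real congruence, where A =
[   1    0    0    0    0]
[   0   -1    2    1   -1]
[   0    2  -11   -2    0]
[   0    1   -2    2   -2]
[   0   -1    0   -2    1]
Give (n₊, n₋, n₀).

step 0: pivot 1 → sign +
step 1: pivot -1 → sign −
step 2: pivot -7 → sign −
step 3: pivot 3 → sign +
step 4: pivot -3/7 → sign −
signature = (2, 3, 0)

Answer: (2, 3, 0)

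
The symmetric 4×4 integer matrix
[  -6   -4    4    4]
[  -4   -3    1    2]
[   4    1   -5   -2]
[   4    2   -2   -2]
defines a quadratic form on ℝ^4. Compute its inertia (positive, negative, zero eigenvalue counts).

Answer: (1, 3, 0)

Derivation:
step 0: pivot -6 → sign −
step 1: pivot -1/3 → sign −
step 2: pivot 6 → sign +
step 3: pivot -2/3 → sign −
signature = (1, 3, 0)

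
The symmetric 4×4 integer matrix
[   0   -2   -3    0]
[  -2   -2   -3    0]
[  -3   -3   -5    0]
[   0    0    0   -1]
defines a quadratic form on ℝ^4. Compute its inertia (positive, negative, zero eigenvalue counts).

step 0: pivot -2 → sign −
step 1: pivot 2 → sign +
step 2: pivot -1/2 → sign −
step 3: pivot -1 → sign −
signature = (1, 3, 0)

Answer: (1, 3, 0)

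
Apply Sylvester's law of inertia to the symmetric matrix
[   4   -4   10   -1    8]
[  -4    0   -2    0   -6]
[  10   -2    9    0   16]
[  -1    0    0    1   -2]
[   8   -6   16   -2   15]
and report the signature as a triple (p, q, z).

Answer: (2, 2, 1)

Derivation:
step 0: pivot 4 → sign +
step 1: pivot -4 → sign −
step 2: pivot 1 → sign +
step 3: pivot -1/4 → sign −
step 4: row/col 4 already zero → sign 0
signature = (2, 2, 1)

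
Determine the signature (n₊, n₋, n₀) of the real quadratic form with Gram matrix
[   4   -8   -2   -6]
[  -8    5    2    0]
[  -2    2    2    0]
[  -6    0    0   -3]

step 0: pivot 4 → sign +
step 1: pivot -11 → sign −
step 2: pivot 15/11 → sign +
step 3: pivot 3/5 → sign +
signature = (3, 1, 0)

Answer: (3, 1, 0)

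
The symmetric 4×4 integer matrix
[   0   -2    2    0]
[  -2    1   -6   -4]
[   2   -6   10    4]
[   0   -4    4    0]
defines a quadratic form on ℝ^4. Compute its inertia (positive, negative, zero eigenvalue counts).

Answer: (1, 2, 1)

Derivation:
step 0: pivot 1 → sign +
step 1: pivot -4 → sign −
step 2: pivot -1 → sign −
step 3: row/col 3 already zero → sign 0
signature = (1, 2, 1)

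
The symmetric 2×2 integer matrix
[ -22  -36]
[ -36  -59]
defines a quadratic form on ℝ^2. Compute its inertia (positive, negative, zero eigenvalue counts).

step 0: pivot -22 → sign −
step 1: pivot -1/11 → sign −
signature = (0, 2, 0)

Answer: (0, 2, 0)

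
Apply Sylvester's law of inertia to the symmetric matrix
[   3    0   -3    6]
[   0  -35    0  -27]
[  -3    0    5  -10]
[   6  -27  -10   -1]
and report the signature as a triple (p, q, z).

step 0: pivot 3 → sign +
step 1: pivot -35 → sign −
step 2: pivot 2 → sign +
step 3: pivot -6/35 → sign −
signature = (2, 2, 0)

Answer: (2, 2, 0)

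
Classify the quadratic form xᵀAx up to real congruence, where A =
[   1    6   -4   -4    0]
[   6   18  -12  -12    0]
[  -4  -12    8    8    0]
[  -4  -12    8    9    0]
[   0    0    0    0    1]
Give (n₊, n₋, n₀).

Answer: (3, 1, 1)

Derivation:
step 0: pivot 1 → sign +
step 1: pivot -18 → sign −
step 2: pivot 1 → sign +
step 3: pivot 1 → sign +
step 4: row/col 4 already zero → sign 0
signature = (3, 1, 1)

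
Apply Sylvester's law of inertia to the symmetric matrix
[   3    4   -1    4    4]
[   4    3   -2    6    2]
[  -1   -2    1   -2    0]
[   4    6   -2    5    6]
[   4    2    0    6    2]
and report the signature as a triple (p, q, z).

Answer: (2, 3, 0)

Derivation:
step 0: pivot 3 → sign +
step 1: pivot -7/3 → sign −
step 2: pivot 6/7 → sign +
step 3: pivot -1 → sign −
step 4: pivot -2/3 → sign −
signature = (2, 3, 0)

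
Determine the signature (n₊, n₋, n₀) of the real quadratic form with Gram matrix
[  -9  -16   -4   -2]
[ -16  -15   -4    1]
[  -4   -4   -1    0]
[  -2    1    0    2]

Answer: (3, 1, 0)

Derivation:
step 0: pivot -9 → sign −
step 1: pivot 121/9 → sign +
step 2: pivot 7/121 → sign +
step 3: pivot 3/7 → sign +
signature = (3, 1, 0)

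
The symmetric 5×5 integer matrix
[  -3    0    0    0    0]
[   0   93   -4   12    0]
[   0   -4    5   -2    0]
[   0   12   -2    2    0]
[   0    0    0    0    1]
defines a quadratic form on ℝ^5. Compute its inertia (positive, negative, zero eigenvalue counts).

Answer: (3, 2, 0)

Derivation:
step 0: pivot -3 → sign −
step 1: pivot 93 → sign +
step 2: pivot 449/93 → sign +
step 3: pivot -2/449 → sign −
step 4: pivot 1 → sign +
signature = (3, 2, 0)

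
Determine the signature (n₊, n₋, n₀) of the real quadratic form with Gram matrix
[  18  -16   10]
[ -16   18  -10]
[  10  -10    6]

step 0: pivot 18 → sign +
step 1: pivot 34/9 → sign +
step 2: pivot 2/17 → sign +
signature = (3, 0, 0)

Answer: (3, 0, 0)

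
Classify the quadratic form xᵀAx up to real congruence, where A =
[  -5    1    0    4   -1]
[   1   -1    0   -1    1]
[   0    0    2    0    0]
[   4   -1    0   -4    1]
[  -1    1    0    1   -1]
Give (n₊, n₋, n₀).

Answer: (1, 3, 1)

Derivation:
step 0: pivot -5 → sign −
step 1: pivot -4/5 → sign −
step 2: pivot 2 → sign +
step 3: pivot -3/4 → sign −
step 4: row/col 4 already zero → sign 0
signature = (1, 3, 1)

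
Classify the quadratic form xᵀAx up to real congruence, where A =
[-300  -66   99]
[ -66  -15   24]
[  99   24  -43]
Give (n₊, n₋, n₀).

step 0: pivot -300 → sign −
step 1: pivot -12/25 → sign −
step 2: pivot -1/16 → sign −
signature = (0, 3, 0)

Answer: (0, 3, 0)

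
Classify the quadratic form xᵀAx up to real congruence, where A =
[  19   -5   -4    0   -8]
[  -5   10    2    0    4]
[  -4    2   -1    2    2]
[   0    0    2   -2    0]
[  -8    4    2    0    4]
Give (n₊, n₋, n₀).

step 0: pivot 19 → sign +
step 1: pivot 165/19 → sign +
step 2: pivot -107/55 → sign −
step 3: pivot 6/107 → sign +
step 4: row/col 4 already zero → sign 0
signature = (3, 1, 1)

Answer: (3, 1, 1)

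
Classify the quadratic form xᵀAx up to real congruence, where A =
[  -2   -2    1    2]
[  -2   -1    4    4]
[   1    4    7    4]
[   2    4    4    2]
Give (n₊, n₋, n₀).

step 0: pivot -2 → sign −
step 1: pivot 1 → sign +
step 2: pivot -3/2 → sign −
step 3: pivot 2/3 → sign +
signature = (2, 2, 0)

Answer: (2, 2, 0)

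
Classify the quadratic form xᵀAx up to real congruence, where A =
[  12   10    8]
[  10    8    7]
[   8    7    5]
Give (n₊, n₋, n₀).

Answer: (1, 1, 1)

Derivation:
step 0: pivot 12 → sign +
step 1: pivot -1/3 → sign −
step 2: row/col 2 already zero → sign 0
signature = (1, 1, 1)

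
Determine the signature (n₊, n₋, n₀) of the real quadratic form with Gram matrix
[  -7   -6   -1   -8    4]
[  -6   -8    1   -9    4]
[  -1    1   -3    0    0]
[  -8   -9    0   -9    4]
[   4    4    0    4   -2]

Answer: (1, 4, 0)

Derivation:
step 0: pivot -7 → sign −
step 1: pivot -20/7 → sign −
step 2: pivot -33/20 → sign −
step 3: pivot 59/33 → sign +
step 4: pivot -6/59 → sign −
signature = (1, 4, 0)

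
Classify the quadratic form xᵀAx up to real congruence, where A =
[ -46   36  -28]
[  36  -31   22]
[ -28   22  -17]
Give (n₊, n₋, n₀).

Answer: (1, 2, 0)

Derivation:
step 0: pivot -46 → sign −
step 1: pivot -65/23 → sign −
step 2: pivot 3/65 → sign +
signature = (1, 2, 0)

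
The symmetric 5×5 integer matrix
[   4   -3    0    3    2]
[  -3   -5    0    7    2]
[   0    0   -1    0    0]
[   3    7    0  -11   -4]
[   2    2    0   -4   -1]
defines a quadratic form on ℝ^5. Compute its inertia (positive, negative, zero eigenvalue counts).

step 0: pivot 4 → sign +
step 1: pivot -29/4 → sign −
step 2: pivot -1 → sign −
step 3: pivot -42/29 → sign −
step 4: pivot 3/7 → sign +
signature = (2, 3, 0)

Answer: (2, 3, 0)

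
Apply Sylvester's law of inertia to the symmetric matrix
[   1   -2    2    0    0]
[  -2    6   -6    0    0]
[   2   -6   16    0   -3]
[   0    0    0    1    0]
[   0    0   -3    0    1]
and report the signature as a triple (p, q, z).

Answer: (5, 0, 0)

Derivation:
step 0: pivot 1 → sign +
step 1: pivot 2 → sign +
step 2: pivot 10 → sign +
step 3: pivot 1 → sign +
step 4: pivot 1/10 → sign +
signature = (5, 0, 0)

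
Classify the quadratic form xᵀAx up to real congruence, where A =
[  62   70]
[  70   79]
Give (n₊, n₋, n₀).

step 0: pivot 62 → sign +
step 1: pivot -1/31 → sign −
signature = (1, 1, 0)

Answer: (1, 1, 0)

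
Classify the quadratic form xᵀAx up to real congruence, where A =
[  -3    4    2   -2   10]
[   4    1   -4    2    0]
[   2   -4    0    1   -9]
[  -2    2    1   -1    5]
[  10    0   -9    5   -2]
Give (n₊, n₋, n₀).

Answer: (4, 1, 0)

Derivation:
step 0: pivot -3 → sign −
step 1: pivot 19/3 → sign +
step 2: pivot 20/19 → sign +
step 3: pivot 1/20 → sign +
step 4: pivot 3 → sign +
signature = (4, 1, 0)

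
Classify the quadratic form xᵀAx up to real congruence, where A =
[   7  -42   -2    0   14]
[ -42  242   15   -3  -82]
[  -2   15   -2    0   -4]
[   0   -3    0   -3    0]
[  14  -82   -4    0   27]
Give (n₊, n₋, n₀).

Answer: (2, 3, 0)

Derivation:
step 0: pivot 7 → sign +
step 1: pivot -10 → sign −
step 2: pivot -117/70 → sign −
step 3: pivot -21/13 → sign −
step 4: pivot 1/7 → sign +
signature = (2, 3, 0)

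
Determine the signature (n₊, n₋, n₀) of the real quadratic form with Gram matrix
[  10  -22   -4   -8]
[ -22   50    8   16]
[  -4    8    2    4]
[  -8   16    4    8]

step 0: pivot 10 → sign +
step 1: pivot 8/5 → sign +
step 2: row/col 2 already zero → sign 0
step 3: row/col 3 already zero → sign 0
signature = (2, 0, 2)

Answer: (2, 0, 2)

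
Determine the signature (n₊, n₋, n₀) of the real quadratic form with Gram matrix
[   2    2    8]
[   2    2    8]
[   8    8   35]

step 0: pivot 2 → sign +
step 1: pivot 3 → sign +
step 2: row/col 2 already zero → sign 0
signature = (2, 0, 1)

Answer: (2, 0, 1)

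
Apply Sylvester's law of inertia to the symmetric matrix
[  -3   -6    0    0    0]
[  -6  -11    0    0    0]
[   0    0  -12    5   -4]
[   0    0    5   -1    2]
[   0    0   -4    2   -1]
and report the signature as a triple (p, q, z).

Answer: (3, 2, 0)

Derivation:
step 0: pivot -3 → sign −
step 1: pivot 1 → sign +
step 2: pivot -12 → sign −
step 3: pivot 13/12 → sign +
step 4: pivot 3/13 → sign +
signature = (3, 2, 0)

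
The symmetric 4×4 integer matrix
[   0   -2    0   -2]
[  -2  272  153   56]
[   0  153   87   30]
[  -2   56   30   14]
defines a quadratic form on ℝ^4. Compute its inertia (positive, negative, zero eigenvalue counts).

Answer: (3, 1, 0)

Derivation:
step 0: pivot 272 → sign +
step 1: pivot -1/68 → sign −
step 2: pivot 87 → sign +
step 3: pivot 3/29 → sign +
signature = (3, 1, 0)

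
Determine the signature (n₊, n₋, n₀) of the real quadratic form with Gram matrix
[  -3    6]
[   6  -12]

step 0: pivot -3 → sign −
step 1: row/col 1 already zero → sign 0
signature = (0, 1, 1)

Answer: (0, 1, 1)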